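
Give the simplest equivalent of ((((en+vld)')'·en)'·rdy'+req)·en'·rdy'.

((((en+vld)')'·en)'·rdy'+req)·en'·rdy'
= (((en+vld)·en)'·rdy'+req)·en'·rdy'   — double negation
= (en'·rdy'+req)·en'·rdy'   — absorption
= en'·rdy'   — absorption

en'·rdy'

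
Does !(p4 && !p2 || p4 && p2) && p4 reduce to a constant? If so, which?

yes, False

!(p4 && !p2 || p4 && p2) && p4
= !p4 && p4
= false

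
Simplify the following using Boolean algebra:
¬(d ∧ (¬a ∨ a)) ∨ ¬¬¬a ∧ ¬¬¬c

¬(d ∧ (¬a ∨ a)) ∨ ¬¬¬a ∧ ¬¬¬c
= ¬(d ∧ (¬a ∨ a)) ∨ ¬¬¬a ∧ ¬c   (double negation)
= ¬d ∨ ¬¬¬a ∧ ¬c   (complement / identity)
= ¬d ∨ ¬a ∧ ¬c   (double negation)

¬d ∨ ¬a ∧ ¬c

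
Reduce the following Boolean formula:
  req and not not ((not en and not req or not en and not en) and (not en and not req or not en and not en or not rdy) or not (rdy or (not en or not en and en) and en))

req and (not en or not rdy)

req and not not ((not en and not req or not en and not en) and (not en and not req or not en and not en or not rdy) or not (rdy or (not en or not en and en) and en))
= req and ((not en and not req or not en and not en) and (not en and not req or not en and not en or not rdy) or not (rdy or (not en or not en and en) and en))   [double negation]
= req and (not en and not req or not en and not en or not (rdy or (not en or not en and en) and en))   [absorption]
= req and (not en and not req or not en and not en or not (rdy or not en and en))   [complement / identity]
= req and (not en and not req or not en and not en or not rdy)   [complement / identity]
= req and (not en and not req or not en or not rdy)   [idempotence]
= req and (not en or not rdy)   [absorption]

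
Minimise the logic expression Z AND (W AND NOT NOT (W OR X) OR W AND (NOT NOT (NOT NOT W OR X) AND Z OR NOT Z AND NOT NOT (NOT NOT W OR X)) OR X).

Z AND (W AND NOT NOT (W OR X) OR W AND (NOT NOT (NOT NOT W OR X) AND Z OR NOT Z AND NOT NOT (NOT NOT W OR X)) OR X)
= Z AND (W AND NOT NOT (W OR X) OR W AND NOT NOT (NOT NOT W OR X) OR X)   [distribution]
= Z AND (W AND NOT NOT (W OR X) OR W AND NOT NOT (W OR X) OR X)   [double negation]
= Z AND (W AND NOT NOT (W OR X) OR X)   [idempotence]
= Z AND (W AND (W OR X) OR X)   [double negation]
= Z AND (W OR X)   [absorption]

Z AND (W OR X)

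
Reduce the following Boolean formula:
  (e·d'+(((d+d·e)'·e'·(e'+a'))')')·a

(e·d'+(((d+d·e)'·e'·(e'+a'))')')·a
= (e·d'+(((d+d·e)'·e')')')·a   [absorption]
= (e·d'+(d+d·e)'·e')·a   [double negation]
= (e·d'+d'·e')·a   [absorption]
= d'·a   [distribution]

d'·a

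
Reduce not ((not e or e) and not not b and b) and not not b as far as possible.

not ((not e or e) and not not b and b) and not not b
= not (not not b and b) and not not b
= not (b and b) and not not b
= not b and not not b
= not b and b
= False

False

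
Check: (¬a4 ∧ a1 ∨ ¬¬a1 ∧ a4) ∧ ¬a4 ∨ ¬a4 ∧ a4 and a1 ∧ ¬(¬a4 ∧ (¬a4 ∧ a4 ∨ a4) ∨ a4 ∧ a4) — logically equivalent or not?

Yes

E1: (¬a4 ∧ a1 ∨ ¬¬a1 ∧ a4) ∧ ¬a4 ∨ ¬a4 ∧ a4
    = (¬a4 ∧ a1 ∨ a1 ∧ a4) ∧ ¬a4 ∨ ¬a4 ∧ a4
    = a1 ∧ ¬a4 ∨ ¬a4 ∧ a4
    = a1 ∧ ¬a4
E2: a1 ∧ ¬(¬a4 ∧ (¬a4 ∧ a4 ∨ a4) ∨ a4 ∧ a4)
    = a1 ∧ ¬(¬a4 ∧ a4 ∨ a4 ∧ a4)
    = a1 ∧ ¬a4
Both reduce to a1 ∧ ¬a4, so they are equivalent.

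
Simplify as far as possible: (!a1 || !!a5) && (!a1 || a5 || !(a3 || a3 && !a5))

(!a1 || !!a5) && (!a1 || a5 || !(a3 || a3 && !a5))
= (!a1 || !!a5) && (!a1 || a5 || !a3)
= (!a1 || a5) && (!a1 || a5 || !a3)
= !a1 || a5

!a1 || a5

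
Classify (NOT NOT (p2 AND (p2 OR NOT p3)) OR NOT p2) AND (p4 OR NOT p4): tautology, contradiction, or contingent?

(NOT NOT (p2 AND (p2 OR NOT p3)) OR NOT p2) AND (p4 OR NOT p4)
= NOT NOT (p2 AND (p2 OR NOT p3)) OR NOT p2   (complement / identity)
= NOT NOT p2 OR NOT p2   (absorption)
= p2 OR NOT p2   (double negation)
= TRUE   (complement)

tautology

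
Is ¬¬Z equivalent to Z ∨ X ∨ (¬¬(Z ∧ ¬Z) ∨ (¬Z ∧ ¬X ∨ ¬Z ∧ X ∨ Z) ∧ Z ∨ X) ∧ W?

E1: ¬¬Z
    = Z
E2: Z ∨ X ∨ (¬¬(Z ∧ ¬Z) ∨ (¬Z ∧ ¬X ∨ ¬Z ∧ X ∨ Z) ∧ Z ∨ X) ∧ W
    = Z ∨ X ∨ (¬¬(Z ∧ ¬Z) ∨ (¬Z ∨ Z) ∧ Z ∨ X) ∧ W
    = Z ∨ X ∨ (Z ∧ ¬Z ∨ (¬Z ∨ Z) ∧ Z ∨ X) ∧ W
    = Z ∨ X ∨ (Z ∧ ¬Z ∨ Z ∨ X) ∧ W
    = Z ∨ X ∨ (Z ∨ X) ∧ W
    = Z ∨ X
These differ: at W=0, X=1, Z=0, E1 = 0 but E2 = 1.

No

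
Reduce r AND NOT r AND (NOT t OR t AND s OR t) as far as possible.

FALSE

r AND NOT r AND (NOT t OR t AND s OR t)
= r AND NOT r AND (NOT t OR t)   [absorption]
= r AND NOT r   [complement / identity]
= FALSE   [complement]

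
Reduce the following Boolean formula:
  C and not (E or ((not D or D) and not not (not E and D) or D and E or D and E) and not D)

C and not E

C and not (E or ((not D or D) and not not (not E and D) or D and E or D and E) and not D)
= C and not (E or ((not D or D) and not not (not E and D) or D and E) and not D)   (idempotence)
= C and not (E or ((not D or D) and not E and D or D and E) and not D)   (double negation)
= C and not (E or (not E and D or D and E) and not D)   (complement / identity)
= C and not (E or D and not D)   (distribution)
= C and not E   (complement / identity)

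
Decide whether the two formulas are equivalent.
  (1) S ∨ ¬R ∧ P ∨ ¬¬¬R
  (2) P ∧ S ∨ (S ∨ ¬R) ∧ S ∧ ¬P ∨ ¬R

Yes

E1: S ∨ ¬R ∧ P ∨ ¬¬¬R
    = S ∨ ¬R ∧ P ∨ ¬R
    = S ∨ ¬R
E2: P ∧ S ∨ (S ∨ ¬R) ∧ S ∧ ¬P ∨ ¬R
    = P ∧ S ∨ S ∧ ¬P ∨ ¬R
    = S ∨ ¬R
Both reduce to S ∨ ¬R, so they are equivalent.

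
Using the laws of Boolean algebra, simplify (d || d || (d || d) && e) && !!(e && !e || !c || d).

(d || d || (d || d) && e) && !!(e && !e || !c || d)
= (d || d || (d || d) && e) && !!(!c || d)   [complement / identity]
= (d || d) && !!(!c || d)   [absorption]
= (d || d) && (!c || d)   [double negation]
= d || d && !c   [distribution]
= d   [absorption]

d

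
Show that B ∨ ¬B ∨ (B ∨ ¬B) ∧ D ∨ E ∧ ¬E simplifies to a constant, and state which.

True

B ∨ ¬B ∨ (B ∨ ¬B) ∧ D ∨ E ∧ ¬E
= B ∨ ¬B ∨ (B ∨ ¬B) ∧ D   [complement / identity]
= B ∨ ¬B   [absorption]
= True   [complement]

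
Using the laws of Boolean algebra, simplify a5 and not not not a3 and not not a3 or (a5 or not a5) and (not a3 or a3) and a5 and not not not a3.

a5 and not a3

a5 and not not not a3 and not not a3 or (a5 or not a5) and (not a3 or a3) and a5 and not not not a3
= a5 and not not not a3 and a3 or (a5 or not a5) and (not a3 or a3) and a5 and not not not a3   — double negation
= a5 and not not not a3 and a3 or (not a3 or a3) and a5 and not not not a3   — complement / identity
= a5 and not not not a3 and a3 or a5 and not not not a3   — complement / identity
= a5 and not not not a3   — absorption
= a5 and not a3   — double negation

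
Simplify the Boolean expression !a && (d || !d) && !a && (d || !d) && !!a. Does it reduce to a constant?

false

!a && (d || !d) && !a && (d || !d) && !!a
= !a && (d || !d) && !!a
= !a && !!a
= !a && a
= false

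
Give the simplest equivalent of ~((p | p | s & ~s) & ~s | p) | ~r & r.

~p

~((p | p | s & ~s) & ~s | p) | ~r & r
= ~((p | s & ~s) & ~s | p) | ~r & r   [idempotence]
= ~(p & ~s | p) | ~r & r   [complement / identity]
= ~p | ~r & r   [absorption]
= ~p   [complement / identity]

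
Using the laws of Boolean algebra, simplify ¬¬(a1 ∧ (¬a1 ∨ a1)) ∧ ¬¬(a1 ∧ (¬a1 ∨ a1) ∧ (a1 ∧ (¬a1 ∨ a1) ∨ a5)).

a1

¬¬(a1 ∧ (¬a1 ∨ a1)) ∧ ¬¬(a1 ∧ (¬a1 ∨ a1) ∧ (a1 ∧ (¬a1 ∨ a1) ∨ a5))
= ¬¬(a1 ∧ (¬a1 ∨ a1)) ∧ ¬¬(a1 ∧ (¬a1 ∨ a1))   [absorption]
= ¬¬(a1 ∧ (¬a1 ∨ a1))   [idempotence]
= ¬¬a1   [complement / identity]
= a1   [double negation]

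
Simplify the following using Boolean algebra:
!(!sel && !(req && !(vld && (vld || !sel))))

!(!sel && !(req && !(vld && (vld || !sel))))
= sel || req && !(vld && (vld || !sel))
= sel || req && !vld

sel || req && !vld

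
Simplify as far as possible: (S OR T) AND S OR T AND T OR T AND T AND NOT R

(S OR T) AND S OR T AND T OR T AND T AND NOT R
= (S OR T) AND S OR T AND T   (absorption)
= S OR T AND T   (absorption)
= S OR T   (idempotence)

S OR T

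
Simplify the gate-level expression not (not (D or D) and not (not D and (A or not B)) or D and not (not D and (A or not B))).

not (not (D or D) and not (not D and (A or not B)) or D and not (not D and (A or not B)))
= not (not D and not (not D and (A or not B)) or D and not (not D and (A or not B)))
= not not (not D and (A or not B))
= not D and (A or not B)

not D and (A or not B)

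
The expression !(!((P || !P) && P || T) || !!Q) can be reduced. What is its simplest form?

!(!((P || !P) && P || T) || !!Q)
= ((P || !P) && P || T) && !Q
= (P || T) && !Q

(P || T) && !Q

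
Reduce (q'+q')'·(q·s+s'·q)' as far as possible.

(q'+q')'·(q·s+s'·q)'
= q·q·(q·s+s'·q)'   — De Morgan
= q·q·q'   — distribution
= q·q'   — idempotence
= 0   — complement

0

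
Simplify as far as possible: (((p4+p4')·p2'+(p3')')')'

p2'+p3

(((p4+p4')·p2'+(p3')')')'
= ((p2'+(p3')')')'   (complement / identity)
= p2'+(p3')'   (double negation)
= p2'+p3   (double negation)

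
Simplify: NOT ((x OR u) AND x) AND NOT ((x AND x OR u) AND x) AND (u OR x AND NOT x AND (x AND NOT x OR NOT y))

NOT x AND u

NOT ((x OR u) AND x) AND NOT ((x AND x OR u) AND x) AND (u OR x AND NOT x AND (x AND NOT x OR NOT y))
= NOT ((x OR u) AND x) AND NOT ((x OR u) AND x) AND (u OR x AND NOT x AND (x AND NOT x OR NOT y))   (idempotence)
= NOT ((x OR u) AND x) AND NOT ((x OR u) AND x) AND (u OR x AND NOT x)   (absorption)
= NOT ((x OR u) AND x) AND (u OR x AND NOT x)   (idempotence)
= NOT ((x OR u) AND x) AND u   (complement / identity)
= NOT x AND u   (absorption)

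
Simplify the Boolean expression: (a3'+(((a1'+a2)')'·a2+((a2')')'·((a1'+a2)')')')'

(a3'+(((a1'+a2)')'·a2+((a2')')'·((a1'+a2)')')')'
= (a3'+(((a1'+a2)')'·a2+a2'·((a1'+a2)')')')'   — double negation
= (a3'+(((a1'+a2)')')')'   — distribution
= a3·((a1'+a2)')'   — De Morgan
= a3·(a1'+a2)   — double negation

a3·(a1'+a2)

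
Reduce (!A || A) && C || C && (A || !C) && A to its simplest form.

(!A || A) && C || C && (A || !C) && A
= (!A || A) && C || C && A   [absorption]
= C || C && A   [complement / identity]
= C   [absorption]

C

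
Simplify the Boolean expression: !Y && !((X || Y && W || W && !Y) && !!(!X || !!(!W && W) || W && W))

!Y && !W

!Y && !((X || Y && W || W && !Y) && !!(!X || !!(!W && W) || W && W))
= !Y && !((X || Y && W || W && !Y) && !!(!X || !W && W || W && W))   (double negation)
= !Y && !((X || Y && W || W && !Y) && !!(!X || W))   (distribution)
= !Y && !((X || W) && !!(!X || W))   (distribution)
= !Y && !((X || W) && (!X || W))   (double negation)
= !Y && !(W || X && !X)   (distribution)
= !Y && !W   (complement / identity)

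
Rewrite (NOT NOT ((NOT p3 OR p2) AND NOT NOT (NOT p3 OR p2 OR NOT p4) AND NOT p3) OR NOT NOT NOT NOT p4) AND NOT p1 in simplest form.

(NOT p3 OR p4) AND NOT p1

(NOT NOT ((NOT p3 OR p2) AND NOT NOT (NOT p3 OR p2 OR NOT p4) AND NOT p3) OR NOT NOT NOT NOT p4) AND NOT p1
= (NOT NOT ((NOT p3 OR p2) AND (NOT p3 OR p2 OR NOT p4) AND NOT p3) OR NOT NOT NOT NOT p4) AND NOT p1   (double negation)
= (NOT NOT ((NOT p3 OR p2) AND NOT p3) OR NOT NOT NOT NOT p4) AND NOT p1   (absorption)
= (NOT NOT ((NOT p3 OR p2) AND NOT p3) OR NOT NOT p4) AND NOT p1   (double negation)
= (NOT NOT NOT p3 OR NOT NOT p4) AND NOT p1   (absorption)
= (NOT NOT NOT p3 OR p4) AND NOT p1   (double negation)
= (NOT p3 OR p4) AND NOT p1   (double negation)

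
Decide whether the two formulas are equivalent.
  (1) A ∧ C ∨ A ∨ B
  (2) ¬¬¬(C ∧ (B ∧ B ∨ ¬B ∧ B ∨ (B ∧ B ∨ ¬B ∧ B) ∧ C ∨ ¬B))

No

E1: A ∧ C ∨ A ∨ B
    = A ∨ B
E2: ¬¬¬(C ∧ (B ∧ B ∨ ¬B ∧ B ∨ (B ∧ B ∨ ¬B ∧ B) ∧ C ∨ ¬B))
    = ¬¬¬(C ∧ (B ∧ B ∨ ¬B ∧ B ∨ ¬B))
    = ¬¬¬(C ∧ (B ∨ ¬B))
    = ¬¬¬C
    = ¬C
These differ: at A=0, B=1, C=1, E1 = 1 but E2 = 0.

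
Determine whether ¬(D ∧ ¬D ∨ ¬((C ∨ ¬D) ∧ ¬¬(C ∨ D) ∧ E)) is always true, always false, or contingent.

contingent

¬(D ∧ ¬D ∨ ¬((C ∨ ¬D) ∧ ¬¬(C ∨ D) ∧ E))
= ¬¬((C ∨ ¬D) ∧ ¬¬(C ∨ D) ∧ E)   — complement / identity
= ¬¬((C ∨ ¬D) ∧ (C ∨ D) ∧ E)   — double negation
= ¬¬((¬D ∧ D ∨ C) ∧ E)   — distribution
= ¬¬(C ∧ E)   — complement / identity
= C ∧ E   — double negation
This depends on C, E, so it is not a constant.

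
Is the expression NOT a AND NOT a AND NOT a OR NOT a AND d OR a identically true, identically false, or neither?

identically true

NOT a AND NOT a AND NOT a OR NOT a AND d OR a
= NOT a AND (NOT a AND NOT a OR d) OR a   — distribution
= NOT a AND (NOT a OR d) OR a   — idempotence
= NOT a OR a   — absorption
= TRUE   — complement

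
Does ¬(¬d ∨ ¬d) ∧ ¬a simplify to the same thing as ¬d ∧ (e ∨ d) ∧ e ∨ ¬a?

E1: ¬(¬d ∨ ¬d) ∧ ¬a
    = d ∧ d ∧ ¬a   [De Morgan]
    = d ∧ ¬a   [idempotence]
E2: ¬d ∧ (e ∨ d) ∧ e ∨ ¬a
    = ¬d ∧ e ∨ ¬a   [absorption]
These differ: at a=0, d=0, e=1, E1 = 0 but E2 = 1.

No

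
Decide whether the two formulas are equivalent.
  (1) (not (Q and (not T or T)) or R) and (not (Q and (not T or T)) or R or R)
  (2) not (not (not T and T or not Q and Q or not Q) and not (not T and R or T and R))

Yes

E1: (not (Q and (not T or T)) or R) and (not (Q and (not T or T)) or R or R)
    = not (Q and (not T or T)) or R
    = not Q or R
E2: not (not (not T and T or not Q and Q or not Q) and not (not T and R or T and R))
    = not (not (not T and T or not Q and Q or not Q) and not R)
    = not (not (not T and T or not Q) and not R)
    = not (not not Q and not R)
    = not Q or R
Both reduce to not Q or R, so they are equivalent.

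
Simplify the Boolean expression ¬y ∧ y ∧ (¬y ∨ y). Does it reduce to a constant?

False

¬y ∧ y ∧ (¬y ∨ y)
= ¬y ∧ y
= False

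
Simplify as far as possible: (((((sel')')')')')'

(((((sel')')')')')'
= (((sel')')')'   — double negation
= (sel')'   — double negation
= sel   — double negation

sel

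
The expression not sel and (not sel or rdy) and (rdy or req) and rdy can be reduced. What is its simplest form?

not sel and rdy

not sel and (not sel or rdy) and (rdy or req) and rdy
= not sel and (rdy or req) and rdy   — absorption
= not sel and rdy   — absorption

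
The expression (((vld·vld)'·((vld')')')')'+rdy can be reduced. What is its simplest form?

(((vld·vld)'·((vld')')')')'+rdy
= (vld·vld)'·((vld')')'+rdy
= vld'·((vld')')'+rdy
= vld'·vld'+rdy
= vld'+rdy

vld'+rdy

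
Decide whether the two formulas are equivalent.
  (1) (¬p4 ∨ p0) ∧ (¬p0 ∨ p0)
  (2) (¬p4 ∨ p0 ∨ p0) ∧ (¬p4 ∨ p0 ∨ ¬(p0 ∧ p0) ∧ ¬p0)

Yes

E1: (¬p4 ∨ p0) ∧ (¬p0 ∨ p0)
    = ¬p4 ∨ p0   [complement / identity]
E2: (¬p4 ∨ p0 ∨ p0) ∧ (¬p4 ∨ p0 ∨ ¬(p0 ∧ p0) ∧ ¬p0)
    = (¬p4 ∨ p0 ∨ p0) ∧ (¬p4 ∨ p0 ∨ ¬p0 ∧ ¬p0)   [idempotence]
    = p0 ∧ ¬p0 ∧ ¬p0 ∨ ¬p4 ∨ p0   [distribution]
    = p0 ∧ ¬p0 ∨ ¬p4 ∨ p0   [idempotence]
    = ¬p4 ∨ p0   [complement / identity]
Both reduce to ¬p4 ∨ p0, so they are equivalent.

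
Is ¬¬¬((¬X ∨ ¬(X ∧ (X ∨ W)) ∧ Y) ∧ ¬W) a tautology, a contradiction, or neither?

¬¬¬((¬X ∨ ¬(X ∧ (X ∨ W)) ∧ Y) ∧ ¬W)
= ¬¬¬((¬X ∨ ¬X ∧ Y) ∧ ¬W)
= ¬¬¬(¬X ∧ ¬W)
= ¬(¬X ∧ ¬W)
= X ∨ W
This depends on W, X, so it is not a constant.

neither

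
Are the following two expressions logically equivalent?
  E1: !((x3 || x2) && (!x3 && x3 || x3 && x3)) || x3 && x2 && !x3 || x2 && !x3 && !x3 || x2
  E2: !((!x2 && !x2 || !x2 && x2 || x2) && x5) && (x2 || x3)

No

E1: !((x3 || x2) && (!x3 && x3 || x3 && x3)) || x3 && x2 && !x3 || x2 && !x3 && !x3 || x2
    = !((x3 || x2) && (!x3 && x3 || x3 && x3)) || x2 && !x3 || x2   (distribution)
    = !((x3 || x2) && x3) || x2 && !x3 || x2   (distribution)
    = !((x3 || x2) && x3) || x2   (absorption)
    = !x3 || x2   (absorption)
E2: !((!x2 && !x2 || !x2 && x2 || x2) && x5) && (x2 || x3)
    = !((!x2 || x2) && x5) && (x2 || x3)   (distribution)
    = !x5 && (x2 || x3)   (complement / identity)
These differ: at x2=0, x3=0, x5=1, E1 = 1 but E2 = 0.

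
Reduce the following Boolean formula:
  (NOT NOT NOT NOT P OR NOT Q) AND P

(NOT NOT NOT NOT P OR NOT Q) AND P
= (NOT NOT P OR NOT Q) AND P   — double negation
= (P OR NOT Q) AND P   — double negation
= P   — absorption

P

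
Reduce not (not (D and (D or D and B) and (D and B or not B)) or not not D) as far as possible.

False

not (not (D and (D or D and B) and (D and B or not B)) or not not D)
= not (not (D and (D and B or D and not B)) or not not D)   [distribution]
= not (not (D and D) or not not D)   [distribution]
= D and D and not D   [De Morgan]
= D and not D   [idempotence]
= False   [complement]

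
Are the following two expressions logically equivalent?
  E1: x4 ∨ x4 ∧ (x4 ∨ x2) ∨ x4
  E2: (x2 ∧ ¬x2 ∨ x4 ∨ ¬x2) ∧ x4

Yes

E1: x4 ∨ x4 ∧ (x4 ∨ x2) ∨ x4
    = x4 ∨ x4 ∨ x4   (absorption)
    = x4 ∨ x4   (idempotence)
    = x4   (idempotence)
E2: (x2 ∧ ¬x2 ∨ x4 ∨ ¬x2) ∧ x4
    = (x4 ∨ ¬x2) ∧ x4   (complement / identity)
    = x4   (absorption)
Both reduce to x4, so they are equivalent.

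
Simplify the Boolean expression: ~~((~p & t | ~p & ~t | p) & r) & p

r & p

~~((~p & t | ~p & ~t | p) & r) & p
= ~~((~p | p) & r) & p
= (~p | p) & r & p
= r & p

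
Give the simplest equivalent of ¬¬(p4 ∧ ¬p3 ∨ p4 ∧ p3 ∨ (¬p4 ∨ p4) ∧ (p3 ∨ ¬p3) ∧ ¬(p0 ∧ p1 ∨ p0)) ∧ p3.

(p4 ∨ ¬p0) ∧ p3

¬¬(p4 ∧ ¬p3 ∨ p4 ∧ p3 ∨ (¬p4 ∨ p4) ∧ (p3 ∨ ¬p3) ∧ ¬(p0 ∧ p1 ∨ p0)) ∧ p3
= ¬¬(p4 ∧ ¬p3 ∨ p4 ∧ p3 ∨ (¬p4 ∨ p4) ∧ (p3 ∨ ¬p3) ∧ ¬p0) ∧ p3   (absorption)
= ¬¬(p4 ∧ ¬p3 ∨ p4 ∧ p3 ∨ (¬p4 ∨ p4) ∧ ¬p0) ∧ p3   (complement / identity)
= ¬¬(p4 ∧ ¬p3 ∨ p4 ∧ p3 ∨ ¬p0) ∧ p3   (complement / identity)
= (p4 ∧ ¬p3 ∨ p4 ∧ p3 ∨ ¬p0) ∧ p3   (double negation)
= (p4 ∨ ¬p0) ∧ p3   (distribution)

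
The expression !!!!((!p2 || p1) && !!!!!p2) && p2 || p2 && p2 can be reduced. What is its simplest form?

p2

!!!!((!p2 || p1) && !!!!!p2) && p2 || p2 && p2
= !!((!p2 || p1) && !!!!!p2) && p2 || p2 && p2
= !!((!p2 || p1) && !!!p2) && p2 || p2 && p2
= !!((!p2 || p1) && !p2) && p2 || p2 && p2
= !!!p2 && p2 || p2 && p2
= !p2 && p2 || p2 && p2
= p2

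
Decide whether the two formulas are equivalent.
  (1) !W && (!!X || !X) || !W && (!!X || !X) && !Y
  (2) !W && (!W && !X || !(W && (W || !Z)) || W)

Yes

E1: !W && (!!X || !X) || !W && (!!X || !X) && !Y
    = !W && (!!X || !X)   — absorption
    = !W && (X || !X)   — double negation
    = !W   — complement / identity
E2: !W && (!W && !X || !(W && (W || !Z)) || W)
    = !W && (!W && !X || !W || W)   — absorption
    = !W && (!W || W)   — absorption
    = !W   — complement / identity
Both reduce to !W, so they are equivalent.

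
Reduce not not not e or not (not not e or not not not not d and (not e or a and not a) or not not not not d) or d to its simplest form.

not e or d

not not not e or not (not not e or not not not not d and (not e or a and not a) or not not not not d) or d
= not not not e or not (not not e or not not not not d and not e or not not not not d) or d   [complement / identity]
= not not not e or not (not not e or not not not not d) or d   [absorption]
= not e or not (not not e or not not not not d) or d   [double negation]
= not e or not e and not not not d or d   [De Morgan]
= not e or not e and not d or d   [double negation]
= not e or d   [absorption]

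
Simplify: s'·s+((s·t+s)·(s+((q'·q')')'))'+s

1

s'·s+((s·t+s)·(s+((q'·q')')'))'+s
= ((s·t+s)·(s+((q'·q')')'))'+s   [complement / identity]
= ((s·t+s)·(s+((q')')'))'+s   [idempotence]
= ((s·t+s)·(s+q'))'+s   [double negation]
= (s·(s+q'))'+s   [absorption]
= s'+s   [absorption]
= 1   [complement]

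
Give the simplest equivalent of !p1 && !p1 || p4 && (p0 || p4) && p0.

!p1 && !p1 || p4 && (p0 || p4) && p0
= !p1 || p4 && (p0 || p4) && p0   (idempotence)
= !p1 || p4 && p0   (absorption)

!p1 || p4 && p0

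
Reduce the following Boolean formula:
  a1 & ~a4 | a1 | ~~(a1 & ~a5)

a1

a1 & ~a4 | a1 | ~~(a1 & ~a5)
= a1 & ~a4 | a1 | a1 & ~a5   — double negation
= a1 & ~a4 | a1   — absorption
= a1   — absorption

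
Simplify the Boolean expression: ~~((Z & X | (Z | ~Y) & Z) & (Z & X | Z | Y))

Z

~~((Z & X | (Z | ~Y) & Z) & (Z & X | Z | Y))
= (Z & X | (Z | ~Y) & Z) & (Z & X | Z | Y)
= (Z & X | Z) & (Z & X | Z | Y)
= Z & X | Z
= Z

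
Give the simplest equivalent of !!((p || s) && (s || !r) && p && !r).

!!((p || s) && (s || !r) && p && !r)
= (p || s) && (s || !r) && p && !r   — double negation
= (p && !r || s) && p && !r   — distribution
= p && !r   — absorption

p && !r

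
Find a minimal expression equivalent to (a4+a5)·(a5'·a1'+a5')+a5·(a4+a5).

(a4+a5)·(a5'·a1'+a5')+a5·(a4+a5)
= (a4+a5)·a5'+a5·(a4+a5)   [absorption]
= a4+a5   [distribution]

a4+a5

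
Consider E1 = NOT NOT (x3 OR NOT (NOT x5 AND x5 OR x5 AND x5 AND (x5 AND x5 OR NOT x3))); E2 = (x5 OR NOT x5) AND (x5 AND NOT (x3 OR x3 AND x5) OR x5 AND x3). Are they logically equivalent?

E1: NOT NOT (x3 OR NOT (NOT x5 AND x5 OR x5 AND x5 AND (x5 AND x5 OR NOT x3)))
    = NOT NOT (x3 OR NOT (NOT x5 AND x5 OR x5 AND x5))   — absorption
    = NOT NOT (x3 OR NOT x5)   — distribution
    = x3 OR NOT x5   — double negation
E2: (x5 OR NOT x5) AND (x5 AND NOT (x3 OR x3 AND x5) OR x5 AND x3)
    = x5 AND NOT (x3 OR x3 AND x5) OR x5 AND x3   — complement / identity
    = x5 AND NOT x3 OR x5 AND x3   — absorption
    = x5   — distribution
These differ: at x3=0, x5=0, E1 = 1 but E2 = 0.

No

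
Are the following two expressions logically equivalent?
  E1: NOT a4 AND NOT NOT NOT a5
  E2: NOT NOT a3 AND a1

E1: NOT a4 AND NOT NOT NOT a5
    = NOT a4 AND NOT a5   — double negation
E2: NOT NOT a3 AND a1
    = a3 AND a1   — double negation
These differ: at a1=0, a3=1, a4=0, a5=0, E1 = 1 but E2 = 0.

No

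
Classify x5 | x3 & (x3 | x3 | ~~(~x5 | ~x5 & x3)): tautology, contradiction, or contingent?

x5 | x3 & (x3 | x3 | ~~(~x5 | ~x5 & x3))
= x5 | x3 & (x3 | x3 | ~~~x5)
= x5 | x3 & (x3 | ~~~x5)
= x5 | x3 & (x3 | ~x5)
= x5 | x3
This depends on x3, x5, so it is not a constant.

contingent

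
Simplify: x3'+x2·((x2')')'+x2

x3'+x2·((x2')')'+x2
= x3'+x2·x2'+x2   — double negation
= x3'+x2   — complement / identity

x3'+x2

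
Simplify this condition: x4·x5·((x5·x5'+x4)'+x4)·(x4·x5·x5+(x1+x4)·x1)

x4·x5·((x5·x5'+x4)'+x4)·(x4·x5·x5+(x1+x4)·x1)
= x4·x5·((x5·x5'+x4)'+x4)·(x4·x5·x5+x1)   [absorption]
= x4·x5·((x5·x5'+x4)'+x4)·(x4·x5+x1)   [idempotence]
= x4·x5·(x4'+x4)·(x4·x5+x1)   [complement / identity]
= x4·x5·(x4·x5+x1)   [complement / identity]
= x4·x5   [absorption]

x4·x5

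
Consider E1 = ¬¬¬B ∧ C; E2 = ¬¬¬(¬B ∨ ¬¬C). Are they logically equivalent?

E1: ¬¬¬B ∧ C
    = ¬B ∧ C   [double negation]
E2: ¬¬¬(¬B ∨ ¬¬C)
    = ¬(¬B ∨ ¬¬C)   [double negation]
    = B ∧ ¬C   [De Morgan]
These differ: at B=1, C=0, E1 = 0 but E2 = 1.

No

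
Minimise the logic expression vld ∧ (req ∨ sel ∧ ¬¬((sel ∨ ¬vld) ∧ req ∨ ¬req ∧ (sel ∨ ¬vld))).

vld ∧ (req ∨ sel ∧ ¬¬((sel ∨ ¬vld) ∧ req ∨ ¬req ∧ (sel ∨ ¬vld)))
= vld ∧ (req ∨ sel ∧ ¬¬(sel ∨ ¬vld))   [distribution]
= vld ∧ (req ∨ sel ∧ (sel ∨ ¬vld))   [double negation]
= vld ∧ (req ∨ sel)   [absorption]

vld ∧ (req ∨ sel)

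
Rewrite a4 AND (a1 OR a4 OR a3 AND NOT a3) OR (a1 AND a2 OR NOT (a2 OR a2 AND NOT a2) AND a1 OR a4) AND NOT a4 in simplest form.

a1 OR a4

a4 AND (a1 OR a4 OR a3 AND NOT a3) OR (a1 AND a2 OR NOT (a2 OR a2 AND NOT a2) AND a1 OR a4) AND NOT a4
= a4 AND (a1 OR a4 OR a3 AND NOT a3) OR (a1 AND a2 OR NOT a2 AND a1 OR a4) AND NOT a4   [complement / identity]
= a4 AND (a1 OR a4) OR (a1 AND a2 OR NOT a2 AND a1 OR a4) AND NOT a4   [complement / identity]
= a4 AND (a1 OR a4) OR (a1 OR a4) AND NOT a4   [distribution]
= a1 OR a4   [distribution]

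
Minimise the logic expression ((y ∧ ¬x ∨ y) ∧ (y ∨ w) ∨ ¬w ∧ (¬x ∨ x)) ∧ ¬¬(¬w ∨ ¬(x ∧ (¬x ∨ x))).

¬w ∨ y ∧ ¬x

((y ∧ ¬x ∨ y) ∧ (y ∨ w) ∨ ¬w ∧ (¬x ∨ x)) ∧ ¬¬(¬w ∨ ¬(x ∧ (¬x ∨ x)))
= ((y ∧ ¬x ∨ y) ∧ (y ∨ w) ∨ ¬w ∧ (¬x ∨ x)) ∧ (¬w ∨ ¬(x ∧ (¬x ∨ x)))   — double negation
= ((y ∧ ¬x ∨ y) ∧ (y ∨ w) ∨ ¬w ∧ (¬x ∨ x)) ∧ (¬w ∨ ¬x)   — complement / identity
= ((y ∧ ¬x ∨ y) ∧ (y ∨ w) ∨ ¬w) ∧ (¬w ∨ ¬x)   — complement / identity
= (y ∧ (y ∨ w) ∨ ¬w) ∧ (¬w ∨ ¬x)   — absorption
= ¬w ∨ y ∧ (y ∨ w) ∧ ¬x   — distribution
= ¬w ∨ y ∧ ¬x   — absorption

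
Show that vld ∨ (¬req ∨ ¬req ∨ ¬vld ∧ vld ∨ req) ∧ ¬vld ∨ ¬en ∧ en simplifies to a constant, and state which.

vld ∨ (¬req ∨ ¬req ∨ ¬vld ∧ vld ∨ req) ∧ ¬vld ∨ ¬en ∧ en
= vld ∨ (¬req ∨ ¬req ∨ req) ∧ ¬vld ∨ ¬en ∧ en
= vld ∨ (¬req ∨ req) ∧ ¬vld ∨ ¬en ∧ en
= vld ∨ (¬req ∨ req) ∧ ¬vld
= vld ∨ ¬vld
= True

True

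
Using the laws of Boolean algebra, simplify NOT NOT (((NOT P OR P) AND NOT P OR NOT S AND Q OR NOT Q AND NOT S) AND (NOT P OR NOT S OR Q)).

NOT P OR NOT S

NOT NOT (((NOT P OR P) AND NOT P OR NOT S AND Q OR NOT Q AND NOT S) AND (NOT P OR NOT S OR Q))
= NOT NOT ((NOT P OR NOT S AND Q OR NOT Q AND NOT S) AND (NOT P OR NOT S OR Q))   — complement / identity
= NOT NOT ((NOT P OR NOT S) AND (NOT P OR NOT S OR Q))   — distribution
= (NOT P OR NOT S) AND (NOT P OR NOT S OR Q)   — double negation
= NOT P OR NOT S   — absorption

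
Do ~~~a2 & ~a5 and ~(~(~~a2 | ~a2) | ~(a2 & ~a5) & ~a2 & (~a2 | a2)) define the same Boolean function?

E1: ~~~a2 & ~a5
    = ~a2 & ~a5   (double negation)
E2: ~(~(~~a2 | ~a2) | ~(a2 & ~a5) & ~a2 & (~a2 | a2))
    = ~(~(~~a2 | ~a2) | ~(a2 & ~a5) & ~a2)   (complement / identity)
    = ~(~a2 & a2 | ~(a2 & ~a5) & ~a2)   (De Morgan)
    = ~(~(a2 & ~a5) & ~a2)   (complement / identity)
    = a2 & ~a5 | a2   (De Morgan)
    = a2   (absorption)
These differ: at a2=1, a5=0, E1 = 0 but E2 = 1.

No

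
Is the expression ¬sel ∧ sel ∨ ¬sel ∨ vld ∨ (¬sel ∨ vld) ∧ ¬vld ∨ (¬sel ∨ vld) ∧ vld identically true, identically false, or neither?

¬sel ∧ sel ∨ ¬sel ∨ vld ∨ (¬sel ∨ vld) ∧ ¬vld ∨ (¬sel ∨ vld) ∧ vld
= ¬sel ∨ vld ∨ (¬sel ∨ vld) ∧ ¬vld ∨ (¬sel ∨ vld) ∧ vld   — complement / identity
= ¬sel ∨ vld ∨ (¬sel ∨ vld) ∧ vld   — absorption
= ¬sel ∨ vld   — absorption
This depends on sel, vld, so it is not a constant.

neither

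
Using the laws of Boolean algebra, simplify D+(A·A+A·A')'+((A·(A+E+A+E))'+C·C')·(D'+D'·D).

D+A'

D+(A·A+A·A')'+((A·(A+E+A+E))'+C·C')·(D'+D'·D)
= D+(A·A+A·A')'+((A·(A+E))'+C·C')·(D'+D'·D)   [idempotence]
= D+A'+((A·(A+E))'+C·C')·(D'+D'·D)   [distribution]
= D+A'+((A·(A+E))'+C·C')·D'   [complement / identity]
= D+A'+(A·(A+E))'·D'   [complement / identity]
= D+A'+A'·D'   [absorption]
= D+A'   [absorption]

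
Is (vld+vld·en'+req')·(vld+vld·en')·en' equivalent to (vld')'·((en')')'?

E1: (vld+vld·en'+req')·(vld+vld·en')·en'
    = (vld+vld·en')·en'   (absorption)
    = vld·en'   (absorption)
E2: (vld')'·((en')')'
    = (vld')'·en'   (double negation)
    = vld·en'   (double negation)
Both reduce to vld·en', so they are equivalent.

Yes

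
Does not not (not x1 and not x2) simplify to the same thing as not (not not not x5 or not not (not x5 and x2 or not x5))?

No

E1: not not (not x1 and not x2)
    = not x1 and not x2
E2: not (not not not x5 or not not (not x5 and x2 or not x5))
    = not (not not not x5 or not not not x5)
    = not not not not x5
    = not not x5
    = x5
These differ: at x1=0, x2=1, x5=1, E1 = 0 but E2 = 1.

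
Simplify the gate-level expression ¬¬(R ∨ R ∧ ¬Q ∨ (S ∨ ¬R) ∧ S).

R ∨ S

¬¬(R ∨ R ∧ ¬Q ∨ (S ∨ ¬R) ∧ S)
= ¬¬(R ∨ (S ∨ ¬R) ∧ S)
= ¬¬(R ∨ S)
= R ∨ S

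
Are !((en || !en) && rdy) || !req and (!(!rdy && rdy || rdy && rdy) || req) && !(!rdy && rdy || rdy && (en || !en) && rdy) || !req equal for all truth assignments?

E1: !((en || !en) && rdy) || !req
    = !rdy || !req   — complement / identity
E2: (!(!rdy && rdy || rdy && rdy) || req) && !(!rdy && rdy || rdy && (en || !en) && rdy) || !req
    = (!(!rdy && rdy || rdy && rdy) || req) && !(!rdy && rdy || rdy && rdy) || !req   — complement / identity
    = !(!rdy && rdy || rdy && rdy) || !req   — absorption
    = !rdy || !req   — distribution
Both reduce to !rdy || !req, so they are equivalent.

Yes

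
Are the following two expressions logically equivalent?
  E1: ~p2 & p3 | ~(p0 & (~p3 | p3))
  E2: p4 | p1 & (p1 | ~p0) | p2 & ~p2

No

E1: ~p2 & p3 | ~(p0 & (~p3 | p3))
    = ~p2 & p3 | ~p0   — complement / identity
E2: p4 | p1 & (p1 | ~p0) | p2 & ~p2
    = p4 | p1 | p2 & ~p2   — absorption
    = p4 | p1   — complement / identity
These differ: at p0=0, p1=0, p2=1, p3=0, p4=0, E1 = 1 but E2 = 0.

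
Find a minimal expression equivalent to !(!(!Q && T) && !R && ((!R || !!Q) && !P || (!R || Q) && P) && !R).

!(!(!Q && T) && !R && ((!R || !!Q) && !P || (!R || Q) && P) && !R)
= !(!(!Q && T) && !R && ((!R || Q) && !P || (!R || Q) && P) && !R)   — double negation
= !(!(!Q && T) && !R && (!R || Q) && !R)   — distribution
= !(!(!Q && T) && !R && !R)   — absorption
= !(!(!Q && T) && !R)   — idempotence
= !Q && T || R   — De Morgan

!Q && T || R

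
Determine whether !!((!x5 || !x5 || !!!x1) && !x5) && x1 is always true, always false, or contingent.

!!((!x5 || !x5 || !!!x1) && !x5) && x1
= !!((!x5 || !x5 || !x1) && !x5) && x1   [double negation]
= !!((!x5 || !x1) && !x5) && x1   [idempotence]
= !!!x5 && x1   [absorption]
= !x5 && x1   [double negation]
This depends on x1, x5, so it is not a constant.

contingent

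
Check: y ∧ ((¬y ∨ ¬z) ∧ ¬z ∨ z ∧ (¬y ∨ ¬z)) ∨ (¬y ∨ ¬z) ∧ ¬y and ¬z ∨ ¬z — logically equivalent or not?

E1: y ∧ ((¬y ∨ ¬z) ∧ ¬z ∨ z ∧ (¬y ∨ ¬z)) ∨ (¬y ∨ ¬z) ∧ ¬y
    = y ∧ (¬y ∨ ¬z) ∨ (¬y ∨ ¬z) ∧ ¬y
    = ¬y ∨ ¬z
E2: ¬z ∨ ¬z
    = ¬z
These differ: at y=0, z=1, E1 = 1 but E2 = 0.

No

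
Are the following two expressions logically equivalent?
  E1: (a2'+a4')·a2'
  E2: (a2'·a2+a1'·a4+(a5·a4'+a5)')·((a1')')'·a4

No

E1: (a2'+a4')·a2'
    = a2'
E2: (a2'·a2+a1'·a4+(a5·a4'+a5)')·((a1')')'·a4
    = (a2'·a2+a1'·a4+a5')·((a1')')'·a4
    = (a1'·a4+a5')·((a1')')'·a4
    = (a1'·a4+a5')·a1'·a4
    = a1'·a4
These differ: at a1=0, a2=0, a4=0, a5=0, E1 = 1 but E2 = 0.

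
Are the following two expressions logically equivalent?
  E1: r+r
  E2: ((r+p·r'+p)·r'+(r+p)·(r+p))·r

Yes

E1: r+r
    = r   [idempotence]
E2: ((r+p·r'+p)·r'+(r+p)·(r+p))·r
    = ((r+p·r'+p)·r'+r+p)·r   [idempotence]
    = ((r+p)·r'+r+p)·r   [absorption]
    = (r+p)·r   [absorption]
    = r   [absorption]
Both reduce to r, so they are equivalent.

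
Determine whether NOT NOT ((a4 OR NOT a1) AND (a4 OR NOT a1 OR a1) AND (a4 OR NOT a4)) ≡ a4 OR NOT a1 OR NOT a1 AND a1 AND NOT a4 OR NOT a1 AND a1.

E1: NOT NOT ((a4 OR NOT a1) AND (a4 OR NOT a1 OR a1) AND (a4 OR NOT a4))
    = NOT NOT ((a4 OR NOT a1) AND (a4 OR NOT a4))   (absorption)
    = NOT NOT (a4 OR NOT a1)   (complement / identity)
    = a4 OR NOT a1   (double negation)
E2: a4 OR NOT a1 OR NOT a1 AND a1 AND NOT a4 OR NOT a1 AND a1
    = a4 OR NOT a1 OR NOT a1 AND a1   (absorption)
    = a4 OR NOT a1   (complement / identity)
Both reduce to a4 OR NOT a1, so they are equivalent.

Yes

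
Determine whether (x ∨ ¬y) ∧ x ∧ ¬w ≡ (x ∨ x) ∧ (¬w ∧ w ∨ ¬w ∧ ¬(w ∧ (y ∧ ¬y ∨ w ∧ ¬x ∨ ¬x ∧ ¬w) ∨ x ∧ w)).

E1: (x ∨ ¬y) ∧ x ∧ ¬w
    = x ∧ ¬w
E2: (x ∨ x) ∧ (¬w ∧ w ∨ ¬w ∧ ¬(w ∧ (y ∧ ¬y ∨ w ∧ ¬x ∨ ¬x ∧ ¬w) ∨ x ∧ w))
    = (x ∨ x) ∧ (¬w ∧ w ∨ ¬w ∧ ¬(w ∧ (w ∧ ¬x ∨ ¬x ∧ ¬w) ∨ x ∧ w))
    = (x ∨ x) ∧ (¬w ∧ w ∨ ¬w ∧ ¬(w ∧ ¬x ∨ x ∧ w))
    = (x ∨ x) ∧ (¬w ∧ w ∨ ¬w ∧ ¬w)
    = x ∧ (¬w ∧ w ∨ ¬w ∧ ¬w)
    = x ∧ ¬w
Both reduce to x ∧ ¬w, so they are equivalent.

Yes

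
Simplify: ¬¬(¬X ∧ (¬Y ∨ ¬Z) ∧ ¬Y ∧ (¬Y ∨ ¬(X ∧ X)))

¬X ∧ ¬Y

¬¬(¬X ∧ (¬Y ∨ ¬Z) ∧ ¬Y ∧ (¬Y ∨ ¬(X ∧ X)))
= ¬¬(¬X ∧ ¬Y ∧ (¬Y ∨ ¬(X ∧ X)))   (absorption)
= ¬¬(¬X ∧ ¬Y ∧ (¬Y ∨ ¬X))   (idempotence)
= ¬¬(¬X ∧ ¬Y)   (absorption)
= ¬X ∧ ¬Y   (double negation)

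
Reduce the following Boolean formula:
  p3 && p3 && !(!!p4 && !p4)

p3 && p3 && !(!!p4 && !p4)
= p3 && p3 && (!p4 || p4)
= p3 && p3
= p3

p3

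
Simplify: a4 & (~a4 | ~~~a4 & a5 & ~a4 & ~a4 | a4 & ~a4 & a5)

a4 & (~a4 | ~~~a4 & a5 & ~a4 & ~a4 | a4 & ~a4 & a5)
= a4 & (~a4 | ~a4 & a5 & ~a4 & ~a4 | a4 & ~a4 & a5)
= a4 & (~a4 | ~a4 & a5 & ~a4 | a4 & ~a4 & a5)
= a4 & (~a4 | ~a4 & a5)
= a4 & ~a4
= 0

0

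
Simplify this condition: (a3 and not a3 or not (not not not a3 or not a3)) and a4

a3 and a4

(a3 and not a3 or not (not not not a3 or not a3)) and a4
= (a3 and not a3 or not not a3 and a3) and a4   (De Morgan)
= (a3 and not a3 or a3 and a3) and a4   (double negation)
= a3 and a4   (distribution)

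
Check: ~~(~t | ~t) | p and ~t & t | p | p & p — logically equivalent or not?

E1: ~~(~t | ~t) | p
    = ~~~t | p   — idempotence
    = ~t | p   — double negation
E2: ~t & t | p | p & p
    = p | p & p   — complement / identity
    = p | p   — idempotence
    = p   — idempotence
These differ: at p=0, t=0, E1 = 1 but E2 = 0.

No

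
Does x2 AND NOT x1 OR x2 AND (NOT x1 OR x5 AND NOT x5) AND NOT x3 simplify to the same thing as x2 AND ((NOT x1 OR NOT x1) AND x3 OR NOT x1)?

E1: x2 AND NOT x1 OR x2 AND (NOT x1 OR x5 AND NOT x5) AND NOT x3
    = x2 AND NOT x1 OR x2 AND NOT x1 AND NOT x3   (complement / identity)
    = x2 AND NOT x1   (absorption)
E2: x2 AND ((NOT x1 OR NOT x1) AND x3 OR NOT x1)
    = x2 AND (NOT x1 AND x3 OR NOT x1)   (idempotence)
    = x2 AND NOT x1   (absorption)
Both reduce to x2 AND NOT x1, so they are equivalent.

Yes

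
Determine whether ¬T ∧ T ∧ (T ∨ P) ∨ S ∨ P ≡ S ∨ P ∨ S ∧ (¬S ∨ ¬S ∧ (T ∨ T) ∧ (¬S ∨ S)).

E1: ¬T ∧ T ∧ (T ∨ P) ∨ S ∨ P
    = ¬T ∧ T ∨ S ∨ P
    = S ∨ P
E2: S ∨ P ∨ S ∧ (¬S ∨ ¬S ∧ (T ∨ T) ∧ (¬S ∨ S))
    = S ∨ P ∨ S ∧ (¬S ∨ ¬S ∧ T ∧ (¬S ∨ S))
    = S ∨ P ∨ S ∧ (¬S ∨ ¬S ∧ T)
    = S ∨ P ∨ S ∧ ¬S
    = S ∨ P
Both reduce to S ∨ P, so they are equivalent.

Yes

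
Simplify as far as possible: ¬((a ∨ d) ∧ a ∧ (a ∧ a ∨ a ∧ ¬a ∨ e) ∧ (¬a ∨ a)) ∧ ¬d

¬((a ∨ d) ∧ a ∧ (a ∧ a ∨ a ∧ ¬a ∨ e) ∧ (¬a ∨ a)) ∧ ¬d
= ¬((a ∨ d) ∧ a ∧ (a ∧ a ∨ a ∧ ¬a ∨ e)) ∧ ¬d   (complement / identity)
= ¬(a ∧ (a ∧ a ∨ a ∧ ¬a ∨ e)) ∧ ¬d   (absorption)
= ¬(a ∧ (a ∨ e)) ∧ ¬d   (distribution)
= ¬a ∧ ¬d   (absorption)

¬a ∧ ¬d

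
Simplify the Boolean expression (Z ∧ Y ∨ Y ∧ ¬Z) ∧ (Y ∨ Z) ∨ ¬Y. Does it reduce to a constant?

True

(Z ∧ Y ∨ Y ∧ ¬Z) ∧ (Y ∨ Z) ∨ ¬Y
= Y ∧ (Y ∨ Z) ∨ ¬Y   (distribution)
= Y ∨ ¬Y   (absorption)
= True   (complement)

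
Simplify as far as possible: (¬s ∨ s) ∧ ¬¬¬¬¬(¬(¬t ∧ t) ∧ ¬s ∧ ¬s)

s

(¬s ∨ s) ∧ ¬¬¬¬¬(¬(¬t ∧ t) ∧ ¬s ∧ ¬s)
= (¬s ∨ s) ∧ ¬¬¬(¬(¬t ∧ t) ∧ ¬s ∧ ¬s)   (double negation)
= (¬s ∨ s) ∧ ¬(¬(¬t ∧ t) ∧ ¬s ∧ ¬s)   (double negation)
= (¬s ∨ s) ∧ ¬(¬(¬t ∧ t) ∧ ¬s)   (idempotence)
= (¬s ∨ s) ∧ (¬t ∧ t ∨ s)   (De Morgan)
= ¬t ∧ t ∨ s   (complement / identity)
= s   (complement / identity)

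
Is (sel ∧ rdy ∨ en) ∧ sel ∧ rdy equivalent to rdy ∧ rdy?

No

E1: (sel ∧ rdy ∨ en) ∧ sel ∧ rdy
    = sel ∧ rdy   (absorption)
E2: rdy ∧ rdy
    = rdy   (idempotence)
These differ: at en=1, rdy=1, sel=0, E1 = 0 but E2 = 1.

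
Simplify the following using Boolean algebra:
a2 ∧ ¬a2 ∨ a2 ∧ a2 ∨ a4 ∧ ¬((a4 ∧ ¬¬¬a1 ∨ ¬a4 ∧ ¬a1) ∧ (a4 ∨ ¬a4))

a2 ∧ ¬a2 ∨ a2 ∧ a2 ∨ a4 ∧ ¬((a4 ∧ ¬¬¬a1 ∨ ¬a4 ∧ ¬a1) ∧ (a4 ∨ ¬a4))
= a2 ∨ a4 ∧ ¬((a4 ∧ ¬¬¬a1 ∨ ¬a4 ∧ ¬a1) ∧ (a4 ∨ ¬a4))   — distribution
= a2 ∨ a4 ∧ ¬((a4 ∧ ¬a1 ∨ ¬a4 ∧ ¬a1) ∧ (a4 ∨ ¬a4))   — double negation
= a2 ∨ a4 ∧ ¬(a4 ∧ ¬a1 ∨ ¬a4 ∧ ¬a1)   — complement / identity
= a2 ∨ a4 ∧ ¬¬a1   — distribution
= a2 ∨ a4 ∧ a1   — double negation

a2 ∨ a4 ∧ a1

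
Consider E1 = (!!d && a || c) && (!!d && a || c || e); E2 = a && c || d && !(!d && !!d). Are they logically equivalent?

No

E1: (!!d && a || c) && (!!d && a || c || e)
    = !!d && a || c   — absorption
    = d && a || c   — double negation
E2: a && c || d && !(!d && !!d)
    = a && c || d && (d || !d)   — De Morgan
    = a && c || d   — complement / identity
These differ: at a=0, c=1, d=0, e=0, E1 = 1 but E2 = 0.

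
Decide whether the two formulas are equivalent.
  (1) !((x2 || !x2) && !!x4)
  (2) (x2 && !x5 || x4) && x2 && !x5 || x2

No

E1: !((x2 || !x2) && !!x4)
    = !!!x4   (complement / identity)
    = !x4   (double negation)
E2: (x2 && !x5 || x4) && x2 && !x5 || x2
    = x2 && !x5 || x2   (absorption)
    = x2   (absorption)
These differ: at x2=1, x4=1, x5=0, E1 = 0 but E2 = 1.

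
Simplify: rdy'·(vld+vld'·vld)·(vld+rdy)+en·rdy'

rdy'·(vld+en)

rdy'·(vld+vld'·vld)·(vld+rdy)+en·rdy'
= rdy'·((vld+vld'·vld)·(vld+rdy)+en)   — distribution
= rdy'·(vld·(vld+rdy)+en)   — complement / identity
= rdy'·(vld+en)   — absorption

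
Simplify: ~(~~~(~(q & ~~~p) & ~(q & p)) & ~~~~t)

~(~~~(~(q & ~~~p) & ~(q & p)) & ~~~~t)
= ~(~~(q & ~~~p | q & p) & ~~~~t)   [De Morgan]
= ~(~~(q & ~p | q & p) & ~~~~t)   [double negation]
= ~(~~q & ~~~~t)   [distribution]
= ~(~~q & ~~t)   [double negation]
= ~q | ~t   [De Morgan]

~q | ~t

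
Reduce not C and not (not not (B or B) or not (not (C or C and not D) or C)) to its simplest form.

not C and not (not not (B or B) or not (not (C or C and not D) or C))
= not C and not (B or B) and (not (C or C and not D) or C)   [De Morgan]
= not C and not (B or B) and (not C or C)   [absorption]
= not C and not B and (not C or C)   [idempotence]
= not C and not B   [complement / identity]

not C and not B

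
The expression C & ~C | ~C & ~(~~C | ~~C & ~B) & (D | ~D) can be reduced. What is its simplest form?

C & ~C | ~C & ~(~~C | ~~C & ~B) & (D | ~D)
= C & ~C | ~C & ~~~C & (D | ~D)   (absorption)
= C & ~C | ~C & ~C & (D | ~D)   (double negation)
= C & ~C | ~C & ~C   (complement / identity)
= ~C   (distribution)

~C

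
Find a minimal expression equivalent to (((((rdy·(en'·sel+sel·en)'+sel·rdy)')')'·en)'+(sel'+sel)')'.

rdy'·en

(((((rdy·(en'·sel+sel·en)'+sel·rdy)')')'·en)'+(sel'+sel)')'
= (((((rdy·sel'+sel·rdy)')')'·en)'+(sel'+sel)')'   — distribution
= (((rdy·sel'+sel·rdy)'·en)'+(sel'+sel)')'   — double negation
= (rdy·sel'+sel·rdy)'·en·(sel'+sel)   — De Morgan
= rdy'·en·(sel'+sel)   — distribution
= rdy'·en   — complement / identity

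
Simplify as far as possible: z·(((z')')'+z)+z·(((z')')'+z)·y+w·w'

z·(((z')')'+z)+z·(((z')')'+z)·y+w·w'
= z·(((z')')'+z)+z·(((z')')'+z)·y   — complement / identity
= z·(((z')')'+z)   — absorption
= z·(z'+z)   — double negation
= z   — complement / identity

z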